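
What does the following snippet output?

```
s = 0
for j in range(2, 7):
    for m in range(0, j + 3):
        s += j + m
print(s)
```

260

j=2,m=0: s = 0+2 = 2
j=2,m=1: s = 2+3 = 5
j=2,m=2: s = 5+4 = 9
j=2,m=3: s = 9+5 = 14
j=2,m=4: s = 14+6 = 20
j=3,m=0: s = 20+3 = 23
j=3,m=1: s = 23+4 = 27
j=3,m=2: s = 27+5 = 32
j=3,m=3: s = 32+6 = 38
j=3,m=4: s = 38+7 = 45
j=3,m=5: s = 45+8 = 53
j=4,m=0: s = 53+4 = 57
j=4,m=1: s = 57+5 = 62
j=4,m=2: s = 62+6 = 68
j=4,m=3: s = 68+7 = 75
j=4,m=4: s = 75+8 = 83
j=4,m=5: s = 83+9 = 92
j=4,m=6: s = 92+10 = 102
j=5,m=0: s = 102+5 = 107
j=5,m=1: s = 107+6 = 113
j=5,m=2: s = 113+7 = 120
j=5,m=3: s = 120+8 = 128
j=5,m=4: s = 128+9 = 137
j=5,m=5: s = 137+10 = 147
j=5,m=6: s = 147+11 = 158
j=5,m=7: s = 158+12 = 170
j=6,m=0: s = 170+6 = 176
j=6,m=1: s = 176+7 = 183
j=6,m=2: s = 183+8 = 191
j=6,m=3: s = 191+9 = 200
j=6,m=4: s = 200+10 = 210
j=6,m=5: s = 210+11 = 221
j=6,m=6: s = 221+12 = 233
j=6,m=7: s = 233+13 = 246
j=6,m=8: s = 246+14 = 260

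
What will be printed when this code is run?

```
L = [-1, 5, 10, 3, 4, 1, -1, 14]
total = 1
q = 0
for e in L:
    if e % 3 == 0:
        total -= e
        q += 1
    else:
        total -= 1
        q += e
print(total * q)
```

-297

e=-1: not %3==0, total = 1-1 = 0; q=-1
e=5: not %3==0, total = 0-1 = -1; q=4
e=10: not %3==0, total = (-1)-1 = -2; q=14
e=3: %3==0, total = (-2)-3 = -5; q=15
e=4: not %3==0, total = (-5)-1 = -6; q=19
e=1: not %3==0, total = (-6)-1 = -7; q=20
e=-1: not %3==0, total = (-7)-1 = -8; q=19
e=14: not %3==0, total = (-8)-1 = -9; q=33
total*q = (-9)*33 = -297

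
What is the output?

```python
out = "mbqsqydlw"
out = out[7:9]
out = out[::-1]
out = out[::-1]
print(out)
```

slice [7:9] → 'lw'
reverse → 'wl'
reverse → 'lw'

lw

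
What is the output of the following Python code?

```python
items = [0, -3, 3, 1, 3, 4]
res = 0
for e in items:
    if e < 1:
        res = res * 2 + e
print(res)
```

e=0: <1, res = 0*2+0 = 0
e=-3: <1, res = 0*2+(-3) = -3
e=3: not <1
e=1: not <1
e=3: not <1
e=4: not <1

-3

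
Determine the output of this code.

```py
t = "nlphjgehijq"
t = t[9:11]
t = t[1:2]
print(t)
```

q

slice [9:11] → 'jq'
slice [1:2] → 'q'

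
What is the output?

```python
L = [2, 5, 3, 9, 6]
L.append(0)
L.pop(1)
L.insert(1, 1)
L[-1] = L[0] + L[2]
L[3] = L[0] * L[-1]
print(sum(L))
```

append 0 → [2, 5, 3, 9, 6, 0]
pop(1) removes 5 → [2, 3, 9, 6, 0]
insert 1 at 1 → [2, 1, 3, 9, 6, 0]
L[-1] = L[0]+L[2] = 2+3 = 5 → [2, 1, 3, 9, 6, 5]
L[3] = L[0]*L[-1] = 2*5 = 10 → [2, 1, 3, 10, 6, 5]
sum = 27

27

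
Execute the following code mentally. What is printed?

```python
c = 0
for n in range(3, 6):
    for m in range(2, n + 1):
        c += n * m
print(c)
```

121

n=3,m=2: c = 0+6 = 6
n=3,m=3: c = 6+9 = 15
n=4,m=2: c = 15+8 = 23
n=4,m=3: c = 23+12 = 35
n=4,m=4: c = 35+16 = 51
n=5,m=2: c = 51+10 = 61
n=5,m=3: c = 61+15 = 76
n=5,m=4: c = 76+20 = 96
n=5,m=5: c = 96+25 = 121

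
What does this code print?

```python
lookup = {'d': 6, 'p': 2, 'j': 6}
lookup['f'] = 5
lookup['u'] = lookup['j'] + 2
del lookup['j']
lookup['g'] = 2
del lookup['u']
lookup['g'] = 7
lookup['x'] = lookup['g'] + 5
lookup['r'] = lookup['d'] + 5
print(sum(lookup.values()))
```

43

lookup['f'] = 5 → {'d': 6, 'p': 2, 'j': 6, 'f': 5}
lookup['u'] = lookup['j']+2 = 8 → {'d': 6, 'p': 2, 'j': 6, 'f': 5, 'u': 8}
del 'j' → {'d': 6, 'p': 2, 'f': 5, 'u': 8}
lookup['g'] = 2 → {'d': 6, 'p': 2, 'f': 5, 'u': 8, 'g': 2}
del 'u' → {'d': 6, 'p': 2, 'f': 5, 'g': 2}
lookup['g'] = 7 → {'d': 6, 'p': 2, 'f': 5, 'g': 7}
lookup['x'] = lookup['g']+5 = 12 → {'d': 6, 'p': 2, 'f': 5, 'g': 7, 'x': 12}
lookup['r'] = lookup['d']+5 = 11 → {'d': 6, 'p': 2, 'f': 5, 'g': 7, 'x': 12, 'r': 11}
sum of values = 43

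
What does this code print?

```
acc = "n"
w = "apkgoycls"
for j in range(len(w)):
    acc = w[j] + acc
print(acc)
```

j=0: prepend 'a' → 'an'
j=1: prepend 'p' → 'pan'
j=2: prepend 'k' → 'kpan'
j=3: prepend 'g' → 'gkpan'
j=4: prepend 'o' → 'ogkpan'
j=5: prepend 'y' → 'yogkpan'
j=6: prepend 'c' → 'cyogkpan'
j=7: prepend 'l' → 'lcyogkpan'
j=8: prepend 's' → 'slcyogkpan'

slcyogkpan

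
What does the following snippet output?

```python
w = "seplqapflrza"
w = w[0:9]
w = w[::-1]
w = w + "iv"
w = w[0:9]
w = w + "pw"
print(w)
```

lfpaqlpespw

slice [0:9] → 'seplqapfl'
reverse → 'lfpaqlpes'
+ 'iv' → 'lfpaqlpesiv'
slice [0:9] → 'lfpaqlpes'
+ 'pw' → 'lfpaqlpespw'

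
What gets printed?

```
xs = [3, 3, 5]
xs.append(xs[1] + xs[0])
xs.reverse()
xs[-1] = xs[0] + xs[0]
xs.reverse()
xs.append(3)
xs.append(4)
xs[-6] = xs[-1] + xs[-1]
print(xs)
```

[8, 3, 5, 6, 3, 4]

append xs[1]+xs[0] = 3+3 = 6 → [3, 3, 5, 6]
reverse → [6, 5, 3, 3]
xs[-1] = xs[0]+xs[0] = 6+6 = 12 → [6, 5, 3, 12]
reverse → [12, 3, 5, 6]
append 3 → [12, 3, 5, 6, 3]
append 4 → [12, 3, 5, 6, 3, 4]
xs[-6] = xs[-1]+xs[-1] = 4+4 = 8 → [8, 3, 5, 6, 3, 4]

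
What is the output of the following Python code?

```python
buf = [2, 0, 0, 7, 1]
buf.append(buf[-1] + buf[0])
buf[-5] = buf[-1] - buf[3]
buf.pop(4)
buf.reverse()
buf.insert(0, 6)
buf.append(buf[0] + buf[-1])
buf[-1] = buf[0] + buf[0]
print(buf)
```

[6, 3, 7, 0, -4, 2, 12]

append buf[-1]+buf[0] = 1+2 = 3 → [2, 0, 0, 7, 1, 3]
buf[-5] = buf[-1]-buf[3] = 3-7 = -4 → [2, -4, 0, 7, 1, 3]
pop(4) removes 1 → [2, -4, 0, 7, 3]
reverse → [3, 7, 0, -4, 2]
insert 6 at 0 → [6, 3, 7, 0, -4, 2]
append buf[0]+buf[-1] = 6+2 = 8 → [6, 3, 7, 0, -4, 2, 8]
buf[-1] = buf[0]+buf[0] = 6+6 = 12 → [6, 3, 7, 0, -4, 2, 12]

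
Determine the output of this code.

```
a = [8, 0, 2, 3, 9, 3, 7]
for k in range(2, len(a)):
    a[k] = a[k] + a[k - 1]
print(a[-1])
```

24

k=2: a[2] = 2+0 = 2 → [8, 0, 2, 3, 9, 3, 7]
k=3: a[3] = 3+2 = 5 → [8, 0, 2, 5, 9, 3, 7]
k=4: a[4] = 9+5 = 14 → [8, 0, 2, 5, 14, 3, 7]
k=5: a[5] = 3+14 = 17 → [8, 0, 2, 5, 14, 17, 7]
k=6: a[6] = 7+17 = 24 → [8, 0, 2, 5, 14, 17, 24]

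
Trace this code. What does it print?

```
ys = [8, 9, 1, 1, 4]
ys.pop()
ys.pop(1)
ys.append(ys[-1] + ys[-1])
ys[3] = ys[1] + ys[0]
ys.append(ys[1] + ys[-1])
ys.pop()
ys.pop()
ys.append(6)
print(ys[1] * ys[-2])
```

pop() removes 4 → [8, 9, 1, 1]
pop(1) removes 9 → [8, 1, 1]
append ys[-1]+ys[-1] = 1+1 = 2 → [8, 1, 1, 2]
ys[3] = ys[1]+ys[0] = 1+8 = 9 → [8, 1, 1, 9]
append ys[1]+ys[-1] = 1+9 = 10 → [8, 1, 1, 9, 10]
pop() removes 10 → [8, 1, 1, 9]
pop() removes 9 → [8, 1, 1]
append 6 → [8, 1, 1, 6]
ys[1]*ys[-2] = 1*1 = 1

1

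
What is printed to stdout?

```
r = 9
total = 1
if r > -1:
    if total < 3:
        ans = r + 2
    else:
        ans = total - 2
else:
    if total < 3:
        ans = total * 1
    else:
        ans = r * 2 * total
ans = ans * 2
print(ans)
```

r=9, total=1
r > -1 is True; total < 3 is True
→ ans = r + 2 = 11
ans = 11*2 = 22

22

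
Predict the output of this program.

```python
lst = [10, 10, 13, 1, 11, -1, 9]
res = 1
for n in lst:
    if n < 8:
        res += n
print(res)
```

1

n=10: not <8
n=10: not <8
n=13: not <8
n=1: <8, res = 1+1 = 2
n=11: not <8
n=-1: <8, res = 2+(-1) = 1
n=9: not <8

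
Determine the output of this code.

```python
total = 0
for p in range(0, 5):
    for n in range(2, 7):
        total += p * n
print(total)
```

200

p=0,n=2: total = 0+0 = 0
p=0,n=3: total = 0+0 = 0
p=0,n=4: total = 0+0 = 0
p=0,n=5: total = 0+0 = 0
p=0,n=6: total = 0+0 = 0
p=1,n=2: total = 0+2 = 2
p=1,n=3: total = 2+3 = 5
p=1,n=4: total = 5+4 = 9
p=1,n=5: total = 9+5 = 14
p=1,n=6: total = 14+6 = 20
p=2,n=2: total = 20+4 = 24
p=2,n=3: total = 24+6 = 30
p=2,n=4: total = 30+8 = 38
p=2,n=5: total = 38+10 = 48
p=2,n=6: total = 48+12 = 60
p=3,n=2: total = 60+6 = 66
p=3,n=3: total = 66+9 = 75
p=3,n=4: total = 75+12 = 87
p=3,n=5: total = 87+15 = 102
p=3,n=6: total = 102+18 = 120
p=4,n=2: total = 120+8 = 128
p=4,n=3: total = 128+12 = 140
p=4,n=4: total = 140+16 = 156
p=4,n=5: total = 156+20 = 176
p=4,n=6: total = 176+24 = 200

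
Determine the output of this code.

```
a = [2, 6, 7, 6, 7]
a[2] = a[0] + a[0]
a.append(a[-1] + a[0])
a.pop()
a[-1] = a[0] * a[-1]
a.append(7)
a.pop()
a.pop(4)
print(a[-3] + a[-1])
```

12

a[2] = a[0]+a[0] = 2+2 = 4 → [2, 6, 4, 6, 7]
append a[-1]+a[0] = 7+2 = 9 → [2, 6, 4, 6, 7, 9]
pop() removes 9 → [2, 6, 4, 6, 7]
a[-1] = a[0]*a[-1] = 2*7 = 14 → [2, 6, 4, 6, 14]
append 7 → [2, 6, 4, 6, 14, 7]
pop() removes 7 → [2, 6, 4, 6, 14]
pop(4) removes 14 → [2, 6, 4, 6]
a[-3]+a[-1] = 6+6 = 12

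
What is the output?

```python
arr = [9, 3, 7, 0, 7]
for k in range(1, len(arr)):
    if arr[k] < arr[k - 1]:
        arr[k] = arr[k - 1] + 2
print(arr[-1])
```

k=1: 3<9, arr[1] = 9+2 = 11 → [9, 11, 7, 0, 7]
k=2: 7<11, arr[2] = 11+2 = 13 → [9, 11, 13, 0, 7]
k=3: 0<13, arr[3] = 13+2 = 15 → [9, 11, 13, 15, 7]
k=4: 7<15, arr[4] = 15+2 = 17 → [9, 11, 13, 15, 17]

17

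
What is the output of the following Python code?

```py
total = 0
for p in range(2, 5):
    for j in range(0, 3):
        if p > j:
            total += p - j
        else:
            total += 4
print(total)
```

22

p=2,j=0: 2>0, total = 0+2 = 2
p=2,j=1: 2>1, total = 2+1 = 3
p=2,j=2: not 2>2, total = 3+4 = 7
p=3,j=0: 3>0, total = 7+3 = 10
p=3,j=1: 3>1, total = 10+2 = 12
p=3,j=2: 3>2, total = 12+1 = 13
p=4,j=0: 4>0, total = 13+4 = 17
p=4,j=1: 4>1, total = 17+3 = 20
p=4,j=2: 4>2, total = 20+2 = 22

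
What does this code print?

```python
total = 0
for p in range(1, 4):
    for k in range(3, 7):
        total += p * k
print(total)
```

p=1,k=3: total = 0+3 = 3
p=1,k=4: total = 3+4 = 7
p=1,k=5: total = 7+5 = 12
p=1,k=6: total = 12+6 = 18
p=2,k=3: total = 18+6 = 24
p=2,k=4: total = 24+8 = 32
p=2,k=5: total = 32+10 = 42
p=2,k=6: total = 42+12 = 54
p=3,k=3: total = 54+9 = 63
p=3,k=4: total = 63+12 = 75
p=3,k=5: total = 75+15 = 90
p=3,k=6: total = 90+18 = 108

108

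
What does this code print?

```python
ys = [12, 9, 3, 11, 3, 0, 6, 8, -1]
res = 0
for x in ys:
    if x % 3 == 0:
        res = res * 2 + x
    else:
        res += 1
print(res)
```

x=12: %3==0, res = 0*2+12 = 12
x=9: %3==0, res = 12*2+9 = 33
x=3: %3==0, res = 33*2+3 = 69
x=11: not %3==0, res = 69+1 = 70
x=3: %3==0, res = 70*2+3 = 143
x=0: %3==0, res = 143*2+0 = 286
x=6: %3==0, res = 286*2+6 = 578
x=8: not %3==0, res = 578+1 = 579
x=-1: not %3==0, res = 579+1 = 580

580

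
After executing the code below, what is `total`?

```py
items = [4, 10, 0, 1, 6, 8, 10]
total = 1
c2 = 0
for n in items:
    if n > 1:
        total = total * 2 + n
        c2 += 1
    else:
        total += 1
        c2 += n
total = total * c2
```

n=4: >1, total = 1*2+4 = 6; c2=1
n=10: >1, total = 6*2+10 = 22; c2=2
n=0: not >1, total = 22+1 = 23; c2=2
n=1: not >1, total = 23+1 = 24; c2=3
n=6: >1, total = 24*2+6 = 54; c2=4
n=8: >1, total = 54*2+8 = 116; c2=5
n=10: >1, total = 116*2+10 = 242; c2=6
total*c2 = 242*6 = 1452

1452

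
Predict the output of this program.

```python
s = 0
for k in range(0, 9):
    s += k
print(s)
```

k=0: s = 0+0 = 0
k=1: s = 0+1 = 1
k=2: s = 1+2 = 3
k=3: s = 3+3 = 6
k=4: s = 6+4 = 10
k=5: s = 10+5 = 15
k=6: s = 15+6 = 21
k=7: s = 21+7 = 28
k=8: s = 28+8 = 36

36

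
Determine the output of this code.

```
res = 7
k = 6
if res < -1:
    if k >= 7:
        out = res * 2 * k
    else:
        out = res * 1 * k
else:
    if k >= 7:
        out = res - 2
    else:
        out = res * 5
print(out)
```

35

res=7, k=6
res < -1 is False; k >= 7 is False
→ out = res * 5 = 35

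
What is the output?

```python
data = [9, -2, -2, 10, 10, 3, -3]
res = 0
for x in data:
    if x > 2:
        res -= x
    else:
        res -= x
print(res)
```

x=9: >2, res = 0-9 = -9
x=-2: not >2, res = (-9)-(-2) = -7
x=-2: not >2, res = (-7)-(-2) = -5
x=10: >2, res = (-5)-10 = -15
x=10: >2, res = (-15)-10 = -25
x=3: >2, res = (-25)-3 = -28
x=-3: not >2, res = (-28)-(-3) = -25

-25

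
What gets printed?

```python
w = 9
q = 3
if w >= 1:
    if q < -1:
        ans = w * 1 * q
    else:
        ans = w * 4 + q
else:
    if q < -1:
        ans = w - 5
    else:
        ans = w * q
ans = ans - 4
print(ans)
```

w=9, q=3
w >= 1 is True; q < -1 is False
→ ans = w * 4 + q = 39
ans = 39-4 = 35

35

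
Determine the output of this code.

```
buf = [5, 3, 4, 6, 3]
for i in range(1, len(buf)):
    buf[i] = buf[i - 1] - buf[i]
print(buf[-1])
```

-11

i=1: buf[1] = 5-3 = 2 → [5, 2, 4, 6, 3]
i=2: buf[2] = 2-4 = -2 → [5, 2, -2, 6, 3]
i=3: buf[3] = (-2)-6 = -8 → [5, 2, -2, -8, 3]
i=4: buf[4] = (-8)-3 = -11 → [5, 2, -2, -8, -11]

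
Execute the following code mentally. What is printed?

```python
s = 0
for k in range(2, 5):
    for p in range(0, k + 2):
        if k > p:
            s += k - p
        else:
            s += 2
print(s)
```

k=2,p=0: 2>0, s = 0+2 = 2
k=2,p=1: 2>1, s = 2+1 = 3
k=2,p=2: not 2>2, s = 3+2 = 5
k=2,p=3: not 2>3, s = 5+2 = 7
k=3,p=0: 3>0, s = 7+3 = 10
k=3,p=1: 3>1, s = 10+2 = 12
k=3,p=2: 3>2, s = 12+1 = 13
k=3,p=3: not 3>3, s = 13+2 = 15
k=3,p=4: not 3>4, s = 15+2 = 17
k=4,p=0: 4>0, s = 17+4 = 21
k=4,p=1: 4>1, s = 21+3 = 24
k=4,p=2: 4>2, s = 24+2 = 26
k=4,p=3: 4>3, s = 26+1 = 27
k=4,p=4: not 4>4, s = 27+2 = 29
k=4,p=5: not 4>5, s = 29+2 = 31

31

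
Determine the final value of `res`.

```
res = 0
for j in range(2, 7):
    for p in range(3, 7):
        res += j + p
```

j=2,p=3: res = 0+5 = 5
j=2,p=4: res = 5+6 = 11
j=2,p=5: res = 11+7 = 18
j=2,p=6: res = 18+8 = 26
j=3,p=3: res = 26+6 = 32
j=3,p=4: res = 32+7 = 39
j=3,p=5: res = 39+8 = 47
j=3,p=6: res = 47+9 = 56
j=4,p=3: res = 56+7 = 63
j=4,p=4: res = 63+8 = 71
j=4,p=5: res = 71+9 = 80
j=4,p=6: res = 80+10 = 90
j=5,p=3: res = 90+8 = 98
j=5,p=4: res = 98+9 = 107
j=5,p=5: res = 107+10 = 117
j=5,p=6: res = 117+11 = 128
j=6,p=3: res = 128+9 = 137
j=6,p=4: res = 137+10 = 147
j=6,p=5: res = 147+11 = 158
j=6,p=6: res = 158+12 = 170

170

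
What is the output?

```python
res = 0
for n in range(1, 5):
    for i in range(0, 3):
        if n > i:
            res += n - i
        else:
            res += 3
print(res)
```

n=1,i=0: 1>0, res = 0+1 = 1
n=1,i=1: not 1>1, res = 1+3 = 4
n=1,i=2: not 1>2, res = 4+3 = 7
n=2,i=0: 2>0, res = 7+2 = 9
n=2,i=1: 2>1, res = 9+1 = 10
n=2,i=2: not 2>2, res = 10+3 = 13
n=3,i=0: 3>0, res = 13+3 = 16
n=3,i=1: 3>1, res = 16+2 = 18
n=3,i=2: 3>2, res = 18+1 = 19
n=4,i=0: 4>0, res = 19+4 = 23
n=4,i=1: 4>1, res = 23+3 = 26
n=4,i=2: 4>2, res = 26+2 = 28

28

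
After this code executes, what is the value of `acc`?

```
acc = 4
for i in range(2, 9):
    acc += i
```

39

i=2: acc = 4+2 = 6
i=3: acc = 6+3 = 9
i=4: acc = 9+4 = 13
i=5: acc = 13+5 = 18
i=6: acc = 18+6 = 24
i=7: acc = 24+7 = 31
i=8: acc = 31+8 = 39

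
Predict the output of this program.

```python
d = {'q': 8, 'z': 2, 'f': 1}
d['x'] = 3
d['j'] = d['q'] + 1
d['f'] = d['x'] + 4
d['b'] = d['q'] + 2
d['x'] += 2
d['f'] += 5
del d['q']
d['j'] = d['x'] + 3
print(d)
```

d['x'] = 3 → {'q': 8, 'z': 2, 'f': 1, 'x': 3}
d['j'] = d['q']+1 = 9 → {'q': 8, 'z': 2, 'f': 1, 'x': 3, 'j': 9}
d['f'] = d['x']+4 = 7 → {'q': 8, 'z': 2, 'f': 7, 'x': 3, 'j': 9}
d['b'] = d['q']+2 = 10 → {'q': 8, 'z': 2, 'f': 7, 'x': 3, 'j': 9, 'b': 10}
d['x'] = 3+2 = 5 → {'q': 8, 'z': 2, 'f': 7, 'x': 5, 'j': 9, 'b': 10}
d['f'] = 7+5 = 12 → {'q': 8, 'z': 2, 'f': 12, 'x': 5, 'j': 9, 'b': 10}
del 'q' → {'z': 2, 'f': 12, 'x': 5, 'j': 9, 'b': 10}
d['j'] = d['x']+3 = 8 → {'z': 2, 'f': 12, 'x': 5, 'j': 8, 'b': 10}

{'z': 2, 'f': 12, 'x': 5, 'j': 8, 'b': 10}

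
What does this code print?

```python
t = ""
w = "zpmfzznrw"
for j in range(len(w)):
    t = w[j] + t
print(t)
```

wrnzzfmpz

j=0: prepend 'z' → 'z'
j=1: prepend 'p' → 'pz'
j=2: prepend 'm' → 'mpz'
j=3: prepend 'f' → 'fmpz'
j=4: prepend 'z' → 'zfmpz'
j=5: prepend 'z' → 'zzfmpz'
j=6: prepend 'n' → 'nzzfmpz'
j=7: prepend 'r' → 'rnzzfmpz'
j=8: prepend 'w' → 'wrnzzfmpz'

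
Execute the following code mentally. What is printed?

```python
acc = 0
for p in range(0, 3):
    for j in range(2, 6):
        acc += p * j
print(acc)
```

42

p=0,j=2: acc = 0+0 = 0
p=0,j=3: acc = 0+0 = 0
p=0,j=4: acc = 0+0 = 0
p=0,j=5: acc = 0+0 = 0
p=1,j=2: acc = 0+2 = 2
p=1,j=3: acc = 2+3 = 5
p=1,j=4: acc = 5+4 = 9
p=1,j=5: acc = 9+5 = 14
p=2,j=2: acc = 14+4 = 18
p=2,j=3: acc = 18+6 = 24
p=2,j=4: acc = 24+8 = 32
p=2,j=5: acc = 32+10 = 42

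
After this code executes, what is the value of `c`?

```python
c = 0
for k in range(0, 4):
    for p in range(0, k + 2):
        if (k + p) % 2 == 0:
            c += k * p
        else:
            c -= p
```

4

k=0,p=0: even sum, c = 0+0 = 0
k=0,p=1: odd sum, c = 0-1 = -1
k=1,p=0: odd sum, c = (-1)-0 = -1
k=1,p=1: even sum, c = (-1)+1 = 0
k=1,p=2: odd sum, c = 0-2 = -2
k=2,p=0: even sum, c = (-2)+0 = -2
k=2,p=1: odd sum, c = (-2)-1 = -3
k=2,p=2: even sum, c = (-3)+4 = 1
k=2,p=3: odd sum, c = 1-3 = -2
k=3,p=0: odd sum, c = (-2)-0 = -2
k=3,p=1: even sum, c = (-2)+3 = 1
k=3,p=2: odd sum, c = 1-2 = -1
k=3,p=3: even sum, c = (-1)+9 = 8
k=3,p=4: odd sum, c = 8-4 = 4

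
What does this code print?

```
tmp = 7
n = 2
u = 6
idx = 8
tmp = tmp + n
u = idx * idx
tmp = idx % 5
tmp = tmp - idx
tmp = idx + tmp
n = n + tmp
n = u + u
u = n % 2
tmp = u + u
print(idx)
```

tmp = 7+2 = 9
u = 8*8 = 64
tmp = 8%5 = 3
tmp = 3-8 = -5
tmp = 8+(-5) = 3
n = 2+3 = 5
n = 64+64 = 128
u = 128%2 = 0
tmp = 0+0 = 0

8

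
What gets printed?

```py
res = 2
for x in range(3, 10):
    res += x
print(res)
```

x=3: res = 2+3 = 5
x=4: res = 5+4 = 9
x=5: res = 9+5 = 14
x=6: res = 14+6 = 20
x=7: res = 20+7 = 27
x=8: res = 27+8 = 35
x=9: res = 35+9 = 44

44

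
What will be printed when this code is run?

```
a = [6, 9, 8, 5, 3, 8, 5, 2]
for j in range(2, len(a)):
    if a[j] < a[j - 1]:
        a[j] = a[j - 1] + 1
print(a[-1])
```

j=2: 8<9, a[2] = 9+1 = 10 → [6, 9, 10, 5, 3, 8, 5, 2]
j=3: 5<10, a[3] = 10+1 = 11 → [6, 9, 10, 11, 3, 8, 5, 2]
j=4: 3<11, a[4] = 11+1 = 12 → [6, 9, 10, 11, 12, 8, 5, 2]
j=5: 8<12, a[5] = 12+1 = 13 → [6, 9, 10, 11, 12, 13, 5, 2]
j=6: 5<13, a[6] = 13+1 = 14 → [6, 9, 10, 11, 12, 13, 14, 2]
j=7: 2<14, a[7] = 14+1 = 15 → [6, 9, 10, 11, 12, 13, 14, 15]

15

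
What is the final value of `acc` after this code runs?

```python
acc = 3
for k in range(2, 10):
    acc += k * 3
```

k=2: acc = 3+2*3 = 9
k=3: acc = 9+3*3 = 18
k=4: acc = 18+4*3 = 30
k=5: acc = 30+5*3 = 45
k=6: acc = 45+6*3 = 63
k=7: acc = 63+7*3 = 84
k=8: acc = 84+8*3 = 108
k=9: acc = 108+9*3 = 135

135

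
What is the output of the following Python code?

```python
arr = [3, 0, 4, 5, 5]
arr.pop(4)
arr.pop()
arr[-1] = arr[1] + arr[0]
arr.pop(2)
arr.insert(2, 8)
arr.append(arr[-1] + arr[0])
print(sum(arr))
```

pop(4) removes 5 → [3, 0, 4, 5]
pop() removes 5 → [3, 0, 4]
arr[-1] = arr[1]+arr[0] = 0+3 = 3 → [3, 0, 3]
pop(2) removes 3 → [3, 0]
insert 8 at 2 → [3, 0, 8]
append arr[-1]+arr[0] = 8+3 = 11 → [3, 0, 8, 11]
sum = 22

22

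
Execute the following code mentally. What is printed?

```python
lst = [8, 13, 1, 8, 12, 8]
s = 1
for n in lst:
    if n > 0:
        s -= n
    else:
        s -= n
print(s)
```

n=8: >0, s = 1-8 = -7
n=13: >0, s = (-7)-13 = -20
n=1: >0, s = (-20)-1 = -21
n=8: >0, s = (-21)-8 = -29
n=12: >0, s = (-29)-12 = -41
n=8: >0, s = (-41)-8 = -49

-49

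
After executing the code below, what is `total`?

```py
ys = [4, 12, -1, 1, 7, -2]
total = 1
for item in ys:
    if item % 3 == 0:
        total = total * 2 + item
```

14

item=4: not %3==0
item=12: %3==0, total = 1*2+12 = 14
item=-1: not %3==0
item=1: not %3==0
item=7: not %3==0
item=-2: not %3==0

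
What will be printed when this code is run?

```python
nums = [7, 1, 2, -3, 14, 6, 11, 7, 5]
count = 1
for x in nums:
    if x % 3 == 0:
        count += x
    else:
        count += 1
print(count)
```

11

x=7: not %3==0, count = 1+1 = 2
x=1: not %3==0, count = 2+1 = 3
x=2: not %3==0, count = 3+1 = 4
x=-3: %3==0, count = 4+(-3) = 1
x=14: not %3==0, count = 1+1 = 2
x=6: %3==0, count = 2+6 = 8
x=11: not %3==0, count = 8+1 = 9
x=7: not %3==0, count = 9+1 = 10
x=5: not %3==0, count = 10+1 = 11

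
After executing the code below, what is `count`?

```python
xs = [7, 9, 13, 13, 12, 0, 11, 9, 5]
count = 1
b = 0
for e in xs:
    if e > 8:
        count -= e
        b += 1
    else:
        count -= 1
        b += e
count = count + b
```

e=7: not >8, count = 1-1 = 0; b=7
e=9: >8, count = 0-9 = -9; b=8
e=13: >8, count = (-9)-13 = -22; b=9
e=13: >8, count = (-22)-13 = -35; b=10
e=12: >8, count = (-35)-12 = -47; b=11
e=0: not >8, count = (-47)-1 = -48; b=11
e=11: >8, count = (-48)-11 = -59; b=12
e=9: >8, count = (-59)-9 = -68; b=13
e=5: not >8, count = (-68)-1 = -69; b=18
count+b = (-69)+18 = -51

-51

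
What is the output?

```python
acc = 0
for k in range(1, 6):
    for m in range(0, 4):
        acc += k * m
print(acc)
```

90

k=1,m=0: acc = 0+0 = 0
k=1,m=1: acc = 0+1 = 1
k=1,m=2: acc = 1+2 = 3
k=1,m=3: acc = 3+3 = 6
k=2,m=0: acc = 6+0 = 6
k=2,m=1: acc = 6+2 = 8
k=2,m=2: acc = 8+4 = 12
k=2,m=3: acc = 12+6 = 18
k=3,m=0: acc = 18+0 = 18
k=3,m=1: acc = 18+3 = 21
k=3,m=2: acc = 21+6 = 27
k=3,m=3: acc = 27+9 = 36
k=4,m=0: acc = 36+0 = 36
k=4,m=1: acc = 36+4 = 40
k=4,m=2: acc = 40+8 = 48
k=4,m=3: acc = 48+12 = 60
k=5,m=0: acc = 60+0 = 60
k=5,m=1: acc = 60+5 = 65
k=5,m=2: acc = 65+10 = 75
k=5,m=3: acc = 75+15 = 90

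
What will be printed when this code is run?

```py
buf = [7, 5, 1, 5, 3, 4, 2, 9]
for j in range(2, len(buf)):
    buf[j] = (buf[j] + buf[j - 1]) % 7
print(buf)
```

j=2: buf[2] = (1+5)%7 = 6 → [7, 5, 6, 5, 3, 4, 2, 9]
j=3: buf[3] = (5+6)%7 = 4 → [7, 5, 6, 4, 3, 4, 2, 9]
j=4: buf[4] = (3+4)%7 = 0 → [7, 5, 6, 4, 0, 4, 2, 9]
j=5: buf[5] = (4+0)%7 = 4 → [7, 5, 6, 4, 0, 4, 2, 9]
j=6: buf[6] = (2+4)%7 = 6 → [7, 5, 6, 4, 0, 4, 6, 9]
j=7: buf[7] = (9+6)%7 = 1 → [7, 5, 6, 4, 0, 4, 6, 1]

[7, 5, 6, 4, 0, 4, 6, 1]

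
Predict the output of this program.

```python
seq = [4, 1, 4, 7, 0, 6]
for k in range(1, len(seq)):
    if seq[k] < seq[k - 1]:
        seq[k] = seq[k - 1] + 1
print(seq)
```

[4, 5, 6, 7, 8, 9]

k=1: 1<4, seq[1] = 4+1 = 5 → [4, 5, 4, 7, 0, 6]
k=2: 4<5, seq[2] = 5+1 = 6 → [4, 5, 6, 7, 0, 6]
k=3: 7>=6, unchanged → [4, 5, 6, 7, 0, 6]
k=4: 0<7, seq[4] = 7+1 = 8 → [4, 5, 6, 7, 8, 6]
k=5: 6<8, seq[5] = 8+1 = 9 → [4, 5, 6, 7, 8, 9]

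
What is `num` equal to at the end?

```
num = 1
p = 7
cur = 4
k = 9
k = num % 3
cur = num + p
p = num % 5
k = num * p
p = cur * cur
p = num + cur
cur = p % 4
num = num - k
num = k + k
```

k = 1%3 = 1
cur = 1+7 = 8
p = 1%5 = 1
k = 1*1 = 1
p = 8*8 = 64
p = 1+8 = 9
cur = 9%4 = 1
num = 1-1 = 0
num = 1+1 = 2

2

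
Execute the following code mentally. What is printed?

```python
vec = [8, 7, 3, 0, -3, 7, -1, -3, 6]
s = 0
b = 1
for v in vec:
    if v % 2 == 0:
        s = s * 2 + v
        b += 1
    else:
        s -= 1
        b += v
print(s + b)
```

v=8: even, s = 0*2+8 = 8; b=2
v=7: not even, s = 8-1 = 7; b=9
v=3: not even, s = 7-1 = 6; b=12
v=0: even, s = 6*2+0 = 12; b=13
v=-3: not even, s = 12-1 = 11; b=10
v=7: not even, s = 11-1 = 10; b=17
v=-1: not even, s = 10-1 = 9; b=16
v=-3: not even, s = 9-1 = 8; b=13
v=6: even, s = 8*2+6 = 22; b=14
s+b = 22+14 = 36

36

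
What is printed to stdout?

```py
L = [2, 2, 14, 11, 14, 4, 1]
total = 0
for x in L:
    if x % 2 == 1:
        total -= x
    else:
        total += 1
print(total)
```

x=2: not odd, total = 0+1 = 1
x=2: not odd, total = 1+1 = 2
x=14: not odd, total = 2+1 = 3
x=11: odd, total = 3-11 = -8
x=14: not odd, total = (-8)+1 = -7
x=4: not odd, total = (-7)+1 = -6
x=1: odd, total = (-6)-1 = -7

-7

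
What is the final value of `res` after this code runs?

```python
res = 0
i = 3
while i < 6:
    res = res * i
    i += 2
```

0

i=3: res = 0*3 = 0
i=5: res = 0*5 = 0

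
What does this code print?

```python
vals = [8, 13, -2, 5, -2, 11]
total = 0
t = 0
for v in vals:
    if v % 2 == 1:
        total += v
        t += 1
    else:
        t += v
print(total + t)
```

36

v=8: not odd; t=8
v=13: odd, total = 0+13 = 13; t=9
v=-2: not odd; t=7
v=5: odd, total = 13+5 = 18; t=8
v=-2: not odd; t=6
v=11: odd, total = 18+11 = 29; t=7
total+t = 29+7 = 36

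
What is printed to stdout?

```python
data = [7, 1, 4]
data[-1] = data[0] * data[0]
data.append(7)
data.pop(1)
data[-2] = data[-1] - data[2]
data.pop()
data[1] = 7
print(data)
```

data[-1] = data[0]*data[0] = 7*7 = 49 → [7, 1, 49]
append 7 → [7, 1, 49, 7]
pop(1) removes 1 → [7, 49, 7]
data[-2] = data[-1]-data[2] = 7-7 = 0 → [7, 0, 7]
pop() removes 7 → [7, 0]
data[1] = 7 → [7, 7]

[7, 7]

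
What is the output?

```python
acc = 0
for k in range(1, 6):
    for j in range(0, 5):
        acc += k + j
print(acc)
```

125

k=1,j=0: acc = 0+1 = 1
k=1,j=1: acc = 1+2 = 3
k=1,j=2: acc = 3+3 = 6
k=1,j=3: acc = 6+4 = 10
k=1,j=4: acc = 10+5 = 15
k=2,j=0: acc = 15+2 = 17
k=2,j=1: acc = 17+3 = 20
k=2,j=2: acc = 20+4 = 24
k=2,j=3: acc = 24+5 = 29
k=2,j=4: acc = 29+6 = 35
k=3,j=0: acc = 35+3 = 38
k=3,j=1: acc = 38+4 = 42
k=3,j=2: acc = 42+5 = 47
k=3,j=3: acc = 47+6 = 53
k=3,j=4: acc = 53+7 = 60
k=4,j=0: acc = 60+4 = 64
k=4,j=1: acc = 64+5 = 69
k=4,j=2: acc = 69+6 = 75
k=4,j=3: acc = 75+7 = 82
k=4,j=4: acc = 82+8 = 90
k=5,j=0: acc = 90+5 = 95
k=5,j=1: acc = 95+6 = 101
k=5,j=2: acc = 101+7 = 108
k=5,j=3: acc = 108+8 = 116
k=5,j=4: acc = 116+9 = 125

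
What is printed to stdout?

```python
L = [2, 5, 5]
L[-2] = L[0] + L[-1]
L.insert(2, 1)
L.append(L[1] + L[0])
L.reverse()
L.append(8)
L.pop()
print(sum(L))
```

24

L[-2] = L[0]+L[-1] = 2+5 = 7 → [2, 7, 5]
insert 1 at 2 → [2, 7, 1, 5]
append L[1]+L[0] = 7+2 = 9 → [2, 7, 1, 5, 9]
reverse → [9, 5, 1, 7, 2]
append 8 → [9, 5, 1, 7, 2, 8]
pop() removes 8 → [9, 5, 1, 7, 2]
sum = 24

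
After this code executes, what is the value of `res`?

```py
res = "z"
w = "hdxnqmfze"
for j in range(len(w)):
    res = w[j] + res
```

'ezfmqnxdhz'

j=0: prepend 'h' → 'hz'
j=1: prepend 'd' → 'dhz'
j=2: prepend 'x' → 'xdhz'
j=3: prepend 'n' → 'nxdhz'
j=4: prepend 'q' → 'qnxdhz'
j=5: prepend 'm' → 'mqnxdhz'
j=6: prepend 'f' → 'fmqnxdhz'
j=7: prepend 'z' → 'zfmqnxdhz'
j=8: prepend 'e' → 'ezfmqnxdhz'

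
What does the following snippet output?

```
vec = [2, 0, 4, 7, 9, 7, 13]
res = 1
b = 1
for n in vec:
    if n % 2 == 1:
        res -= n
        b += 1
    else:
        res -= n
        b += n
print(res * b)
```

n=2: not odd, res = 1-2 = -1; b=3
n=0: not odd, res = (-1)-0 = -1; b=3
n=4: not odd, res = (-1)-4 = -5; b=7
n=7: odd, res = (-5)-7 = -12; b=8
n=9: odd, res = (-12)-9 = -21; b=9
n=7: odd, res = (-21)-7 = -28; b=10
n=13: odd, res = (-28)-13 = -41; b=11
res*b = (-41)*11 = -451

-451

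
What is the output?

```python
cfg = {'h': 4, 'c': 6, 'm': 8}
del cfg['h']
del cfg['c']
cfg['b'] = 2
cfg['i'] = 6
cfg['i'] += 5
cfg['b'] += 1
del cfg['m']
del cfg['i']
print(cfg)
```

{'b': 3}

del 'h' → {'c': 6, 'm': 8}
del 'c' → {'m': 8}
cfg['b'] = 2 → {'m': 8, 'b': 2}
cfg['i'] = 6 → {'m': 8, 'b': 2, 'i': 6}
cfg['i'] = 6+5 = 11 → {'m': 8, 'b': 2, 'i': 11}
cfg['b'] = 2+1 = 3 → {'m': 8, 'b': 3, 'i': 11}
del 'm' → {'b': 3, 'i': 11}
del 'i' → {'b': 3}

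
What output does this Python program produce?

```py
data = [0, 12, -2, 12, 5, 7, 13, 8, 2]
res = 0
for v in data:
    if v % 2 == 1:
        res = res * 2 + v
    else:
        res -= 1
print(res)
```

13

v=0: not odd, res = 0-1 = -1
v=12: not odd, res = (-1)-1 = -2
v=-2: not odd, res = (-2)-1 = -3
v=12: not odd, res = (-3)-1 = -4
v=5: odd, res = (-4)*2+5 = -3
v=7: odd, res = (-3)*2+7 = 1
v=13: odd, res = 1*2+13 = 15
v=8: not odd, res = 15-1 = 14
v=2: not odd, res = 14-1 = 13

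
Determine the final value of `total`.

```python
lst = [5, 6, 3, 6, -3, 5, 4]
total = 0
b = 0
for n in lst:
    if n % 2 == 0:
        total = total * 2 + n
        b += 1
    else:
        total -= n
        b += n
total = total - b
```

-29

n=5: not even, total = 0-5 = -5; b=5
n=6: even, total = (-5)*2+6 = -4; b=6
n=3: not even, total = (-4)-3 = -7; b=9
n=6: even, total = (-7)*2+6 = -8; b=10
n=-3: not even, total = (-8)-(-3) = -5; b=7
n=5: not even, total = (-5)-5 = -10; b=12
n=4: even, total = (-10)*2+4 = -16; b=13
total-b = (-16)-13 = -29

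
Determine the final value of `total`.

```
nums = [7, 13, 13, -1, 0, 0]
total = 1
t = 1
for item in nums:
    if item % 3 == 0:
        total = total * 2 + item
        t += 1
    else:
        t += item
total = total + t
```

39

item=7: not %3==0; t=8
item=13: not %3==0; t=21
item=13: not %3==0; t=34
item=-1: not %3==0; t=33
item=0: %3==0, total = 1*2+0 = 2; t=34
item=0: %3==0, total = 2*2+0 = 4; t=35
total+t = 4+35 = 39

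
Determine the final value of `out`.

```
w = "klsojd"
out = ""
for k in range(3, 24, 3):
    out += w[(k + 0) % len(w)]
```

k=3: add w[3]='o' → 'o'
k=6: add w[0]='k' → 'ok'
k=9: add w[3]='o' → 'oko'
k=12: add w[0]='k' → 'okok'
k=15: add w[3]='o' → 'okoko'
k=18: add w[0]='k' → 'okokok'
k=21: add w[3]='o' → 'okokoko'

'okokoko'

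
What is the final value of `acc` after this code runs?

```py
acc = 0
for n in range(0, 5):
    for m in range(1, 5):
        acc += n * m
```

n=0,m=1: acc = 0+0 = 0
n=0,m=2: acc = 0+0 = 0
n=0,m=3: acc = 0+0 = 0
n=0,m=4: acc = 0+0 = 0
n=1,m=1: acc = 0+1 = 1
n=1,m=2: acc = 1+2 = 3
n=1,m=3: acc = 3+3 = 6
n=1,m=4: acc = 6+4 = 10
n=2,m=1: acc = 10+2 = 12
n=2,m=2: acc = 12+4 = 16
n=2,m=3: acc = 16+6 = 22
n=2,m=4: acc = 22+8 = 30
n=3,m=1: acc = 30+3 = 33
n=3,m=2: acc = 33+6 = 39
n=3,m=3: acc = 39+9 = 48
n=3,m=4: acc = 48+12 = 60
n=4,m=1: acc = 60+4 = 64
n=4,m=2: acc = 64+8 = 72
n=4,m=3: acc = 72+12 = 84
n=4,m=4: acc = 84+16 = 100

100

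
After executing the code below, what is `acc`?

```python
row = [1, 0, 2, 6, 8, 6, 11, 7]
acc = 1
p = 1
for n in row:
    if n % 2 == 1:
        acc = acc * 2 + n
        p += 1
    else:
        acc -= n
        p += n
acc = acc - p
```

n=1: odd, acc = 1*2+1 = 3; p=2
n=0: not odd, acc = 3-0 = 3; p=2
n=2: not odd, acc = 3-2 = 1; p=4
n=6: not odd, acc = 1-6 = -5; p=10
n=8: not odd, acc = (-5)-8 = -13; p=18
n=6: not odd, acc = (-13)-6 = -19; p=24
n=11: odd, acc = (-19)*2+11 = -27; p=25
n=7: odd, acc = (-27)*2+7 = -47; p=26
acc-p = (-47)-26 = -73

-73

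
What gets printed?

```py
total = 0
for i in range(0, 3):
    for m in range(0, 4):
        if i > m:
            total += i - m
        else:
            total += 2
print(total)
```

22

i=0,m=0: not 0>0, total = 0+2 = 2
i=0,m=1: not 0>1, total = 2+2 = 4
i=0,m=2: not 0>2, total = 4+2 = 6
i=0,m=3: not 0>3, total = 6+2 = 8
i=1,m=0: 1>0, total = 8+1 = 9
i=1,m=1: not 1>1, total = 9+2 = 11
i=1,m=2: not 1>2, total = 11+2 = 13
i=1,m=3: not 1>3, total = 13+2 = 15
i=2,m=0: 2>0, total = 15+2 = 17
i=2,m=1: 2>1, total = 17+1 = 18
i=2,m=2: not 2>2, total = 18+2 = 20
i=2,m=3: not 2>3, total = 20+2 = 22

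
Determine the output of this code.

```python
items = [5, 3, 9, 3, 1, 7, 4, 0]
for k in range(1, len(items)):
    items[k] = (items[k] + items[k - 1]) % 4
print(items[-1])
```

0

k=1: items[1] = (3+5)%4 = 0 → [5, 0, 9, 3, 1, 7, 4, 0]
k=2: items[2] = (9+0)%4 = 1 → [5, 0, 1, 3, 1, 7, 4, 0]
k=3: items[3] = (3+1)%4 = 0 → [5, 0, 1, 0, 1, 7, 4, 0]
k=4: items[4] = (1+0)%4 = 1 → [5, 0, 1, 0, 1, 7, 4, 0]
k=5: items[5] = (7+1)%4 = 0 → [5, 0, 1, 0, 1, 0, 4, 0]
k=6: items[6] = (4+0)%4 = 0 → [5, 0, 1, 0, 1, 0, 0, 0]
k=7: items[7] = (0+0)%4 = 0 → [5, 0, 1, 0, 1, 0, 0, 0]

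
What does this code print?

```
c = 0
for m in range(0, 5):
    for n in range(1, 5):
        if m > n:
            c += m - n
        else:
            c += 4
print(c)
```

m=0,n=1: not 0>1, c = 0+4 = 4
m=0,n=2: not 0>2, c = 4+4 = 8
m=0,n=3: not 0>3, c = 8+4 = 12
m=0,n=4: not 0>4, c = 12+4 = 16
m=1,n=1: not 1>1, c = 16+4 = 20
m=1,n=2: not 1>2, c = 20+4 = 24
m=1,n=3: not 1>3, c = 24+4 = 28
m=1,n=4: not 1>4, c = 28+4 = 32
m=2,n=1: 2>1, c = 32+1 = 33
m=2,n=2: not 2>2, c = 33+4 = 37
m=2,n=3: not 2>3, c = 37+4 = 41
m=2,n=4: not 2>4, c = 41+4 = 45
m=3,n=1: 3>1, c = 45+2 = 47
m=3,n=2: 3>2, c = 47+1 = 48
m=3,n=3: not 3>3, c = 48+4 = 52
m=3,n=4: not 3>4, c = 52+4 = 56
m=4,n=1: 4>1, c = 56+3 = 59
m=4,n=2: 4>2, c = 59+2 = 61
m=4,n=3: 4>3, c = 61+1 = 62
m=4,n=4: not 4>4, c = 62+4 = 66

66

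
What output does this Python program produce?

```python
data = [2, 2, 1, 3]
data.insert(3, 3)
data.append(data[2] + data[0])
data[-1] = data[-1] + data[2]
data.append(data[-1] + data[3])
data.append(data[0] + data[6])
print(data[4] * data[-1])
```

27

insert 3 at 3 → [2, 2, 1, 3, 3]
append data[2]+data[0] = 1+2 = 3 → [2, 2, 1, 3, 3, 3]
data[-1] = data[-1]+data[2] = 3+1 = 4 → [2, 2, 1, 3, 3, 4]
append data[-1]+data[3] = 4+3 = 7 → [2, 2, 1, 3, 3, 4, 7]
append data[0]+data[6] = 2+7 = 9 → [2, 2, 1, 3, 3, 4, 7, 9]
data[4]*data[-1] = 3*9 = 27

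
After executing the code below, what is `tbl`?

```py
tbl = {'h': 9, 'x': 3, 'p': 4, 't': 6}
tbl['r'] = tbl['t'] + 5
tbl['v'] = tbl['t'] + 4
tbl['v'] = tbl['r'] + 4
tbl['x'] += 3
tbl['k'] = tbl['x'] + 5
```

tbl['r'] = tbl['t']+5 = 11 → {'h': 9, 'x': 3, 'p': 4, 't': 6, 'r': 11}
tbl['v'] = tbl['t']+4 = 10 → {'h': 9, 'x': 3, 'p': 4, 't': 6, 'r': 11, 'v': 10}
tbl['v'] = tbl['r']+4 = 15 → {'h': 9, 'x': 3, 'p': 4, 't': 6, 'r': 11, 'v': 15}
tbl['x'] = 3+3 = 6 → {'h': 9, 'x': 6, 'p': 4, 't': 6, 'r': 11, 'v': 15}
tbl['k'] = tbl['x']+5 = 11 → {'h': 9, 'x': 6, 'p': 4, 't': 6, 'r': 11, 'v': 15, 'k': 11}

{'h': 9, 'x': 6, 'p': 4, 't': 6, 'r': 11, 'v': 15, 'k': 11}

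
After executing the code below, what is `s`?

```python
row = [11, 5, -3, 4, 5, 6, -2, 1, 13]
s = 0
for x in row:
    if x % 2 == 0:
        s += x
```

x=11: not even
x=5: not even
x=-3: not even
x=4: even, s = 0+4 = 4
x=5: not even
x=6: even, s = 4+6 = 10
x=-2: even, s = 10+(-2) = 8
x=1: not even
x=13: not even

8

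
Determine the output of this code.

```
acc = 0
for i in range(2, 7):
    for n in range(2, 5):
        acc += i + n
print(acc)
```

105

i=2,n=2: acc = 0+4 = 4
i=2,n=3: acc = 4+5 = 9
i=2,n=4: acc = 9+6 = 15
i=3,n=2: acc = 15+5 = 20
i=3,n=3: acc = 20+6 = 26
i=3,n=4: acc = 26+7 = 33
i=4,n=2: acc = 33+6 = 39
i=4,n=3: acc = 39+7 = 46
i=4,n=4: acc = 46+8 = 54
i=5,n=2: acc = 54+7 = 61
i=5,n=3: acc = 61+8 = 69
i=5,n=4: acc = 69+9 = 78
i=6,n=2: acc = 78+8 = 86
i=6,n=3: acc = 86+9 = 95
i=6,n=4: acc = 95+10 = 105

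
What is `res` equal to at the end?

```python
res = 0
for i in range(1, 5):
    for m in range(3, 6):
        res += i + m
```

78

i=1,m=3: res = 0+4 = 4
i=1,m=4: res = 4+5 = 9
i=1,m=5: res = 9+6 = 15
i=2,m=3: res = 15+5 = 20
i=2,m=4: res = 20+6 = 26
i=2,m=5: res = 26+7 = 33
i=3,m=3: res = 33+6 = 39
i=3,m=4: res = 39+7 = 46
i=3,m=5: res = 46+8 = 54
i=4,m=3: res = 54+7 = 61
i=4,m=4: res = 61+8 = 69
i=4,m=5: res = 69+9 = 78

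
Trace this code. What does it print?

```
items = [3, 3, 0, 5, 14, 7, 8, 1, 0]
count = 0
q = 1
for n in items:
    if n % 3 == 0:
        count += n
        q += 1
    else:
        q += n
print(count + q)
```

n=3: %3==0, count = 0+3 = 3; q=2
n=3: %3==0, count = 3+3 = 6; q=3
n=0: %3==0, count = 6+0 = 6; q=4
n=5: not %3==0; q=9
n=14: not %3==0; q=23
n=7: not %3==0; q=30
n=8: not %3==0; q=38
n=1: not %3==0; q=39
n=0: %3==0, count = 6+0 = 6; q=40
count+q = 6+40 = 46

46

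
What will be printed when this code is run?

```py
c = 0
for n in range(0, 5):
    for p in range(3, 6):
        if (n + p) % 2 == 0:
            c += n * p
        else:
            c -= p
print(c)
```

24

n=0,p=3: odd sum, c = 0-3 = -3
n=0,p=4: even sum, c = (-3)+0 = -3
n=0,p=5: odd sum, c = (-3)-5 = -8
n=1,p=3: even sum, c = (-8)+3 = -5
n=1,p=4: odd sum, c = (-5)-4 = -9
n=1,p=5: even sum, c = (-9)+5 = -4
n=2,p=3: odd sum, c = (-4)-3 = -7
n=2,p=4: even sum, c = (-7)+8 = 1
n=2,p=5: odd sum, c = 1-5 = -4
n=3,p=3: even sum, c = (-4)+9 = 5
n=3,p=4: odd sum, c = 5-4 = 1
n=3,p=5: even sum, c = 1+15 = 16
n=4,p=3: odd sum, c = 16-3 = 13
n=4,p=4: even sum, c = 13+16 = 29
n=4,p=5: odd sum, c = 29-5 = 24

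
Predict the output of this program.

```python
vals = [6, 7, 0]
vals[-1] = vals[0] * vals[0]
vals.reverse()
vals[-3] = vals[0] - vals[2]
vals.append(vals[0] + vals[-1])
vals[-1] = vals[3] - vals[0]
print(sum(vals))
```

49

vals[-1] = vals[0]*vals[0] = 6*6 = 36 → [6, 7, 36]
reverse → [36, 7, 6]
vals[-3] = vals[0]-vals[2] = 36-6 = 30 → [30, 7, 6]
append vals[0]+vals[-1] = 30+6 = 36 → [30, 7, 6, 36]
vals[-1] = vals[3]-vals[0] = 36-30 = 6 → [30, 7, 6, 6]
sum = 49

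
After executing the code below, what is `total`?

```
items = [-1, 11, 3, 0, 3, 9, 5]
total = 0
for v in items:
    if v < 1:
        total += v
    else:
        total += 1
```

4

v=-1: <1, total = 0+(-1) = -1
v=11: not <1, total = (-1)+1 = 0
v=3: not <1, total = 0+1 = 1
v=0: <1, total = 1+0 = 1
v=3: not <1, total = 1+1 = 2
v=9: not <1, total = 2+1 = 3
v=5: not <1, total = 3+1 = 4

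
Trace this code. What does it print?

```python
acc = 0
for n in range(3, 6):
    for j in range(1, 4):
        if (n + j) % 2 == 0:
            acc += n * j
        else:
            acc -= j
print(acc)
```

n=3,j=1: even sum, acc = 0+3 = 3
n=3,j=2: odd sum, acc = 3-2 = 1
n=3,j=3: even sum, acc = 1+9 = 10
n=4,j=1: odd sum, acc = 10-1 = 9
n=4,j=2: even sum, acc = 9+8 = 17
n=4,j=3: odd sum, acc = 17-3 = 14
n=5,j=1: even sum, acc = 14+5 = 19
n=5,j=2: odd sum, acc = 19-2 = 17
n=5,j=3: even sum, acc = 17+15 = 32

32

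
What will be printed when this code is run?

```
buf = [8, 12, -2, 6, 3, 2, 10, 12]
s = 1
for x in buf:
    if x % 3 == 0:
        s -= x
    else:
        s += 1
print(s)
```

-28

x=8: not %3==0, s = 1+1 = 2
x=12: %3==0, s = 2-12 = -10
x=-2: not %3==0, s = (-10)+1 = -9
x=6: %3==0, s = (-9)-6 = -15
x=3: %3==0, s = (-15)-3 = -18
x=2: not %3==0, s = (-18)+1 = -17
x=10: not %3==0, s = (-17)+1 = -16
x=12: %3==0, s = (-16)-12 = -28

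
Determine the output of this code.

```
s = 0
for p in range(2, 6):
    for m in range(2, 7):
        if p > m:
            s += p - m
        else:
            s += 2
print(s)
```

38

p=2,m=2: not 2>2, s = 0+2 = 2
p=2,m=3: not 2>3, s = 2+2 = 4
p=2,m=4: not 2>4, s = 4+2 = 6
p=2,m=5: not 2>5, s = 6+2 = 8
p=2,m=6: not 2>6, s = 8+2 = 10
p=3,m=2: 3>2, s = 10+1 = 11
p=3,m=3: not 3>3, s = 11+2 = 13
p=3,m=4: not 3>4, s = 13+2 = 15
p=3,m=5: not 3>5, s = 15+2 = 17
p=3,m=6: not 3>6, s = 17+2 = 19
p=4,m=2: 4>2, s = 19+2 = 21
p=4,m=3: 4>3, s = 21+1 = 22
p=4,m=4: not 4>4, s = 22+2 = 24
p=4,m=5: not 4>5, s = 24+2 = 26
p=4,m=6: not 4>6, s = 26+2 = 28
p=5,m=2: 5>2, s = 28+3 = 31
p=5,m=3: 5>3, s = 31+2 = 33
p=5,m=4: 5>4, s = 33+1 = 34
p=5,m=5: not 5>5, s = 34+2 = 36
p=5,m=6: not 5>6, s = 36+2 = 38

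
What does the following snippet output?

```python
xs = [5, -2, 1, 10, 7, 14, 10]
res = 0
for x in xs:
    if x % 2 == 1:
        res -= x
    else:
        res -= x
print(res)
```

-45

x=5: odd, res = 0-5 = -5
x=-2: not odd, res = (-5)-(-2) = -3
x=1: odd, res = (-3)-1 = -4
x=10: not odd, res = (-4)-10 = -14
x=7: odd, res = (-14)-7 = -21
x=14: not odd, res = (-21)-14 = -35
x=10: not odd, res = (-35)-10 = -45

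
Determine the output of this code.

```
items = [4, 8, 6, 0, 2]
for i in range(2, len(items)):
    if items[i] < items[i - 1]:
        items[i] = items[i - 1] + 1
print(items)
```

[4, 8, 9, 10, 11]

i=2: 6<8, items[2] = 8+1 = 9 → [4, 8, 9, 0, 2]
i=3: 0<9, items[3] = 9+1 = 10 → [4, 8, 9, 10, 2]
i=4: 2<10, items[4] = 10+1 = 11 → [4, 8, 9, 10, 11]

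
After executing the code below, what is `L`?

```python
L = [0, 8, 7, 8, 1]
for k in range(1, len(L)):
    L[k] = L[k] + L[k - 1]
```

[0, 8, 15, 23, 24]

k=1: L[1] = 8+0 = 8 → [0, 8, 7, 8, 1]
k=2: L[2] = 7+8 = 15 → [0, 8, 15, 8, 1]
k=3: L[3] = 8+15 = 23 → [0, 8, 15, 23, 1]
k=4: L[4] = 1+23 = 24 → [0, 8, 15, 23, 24]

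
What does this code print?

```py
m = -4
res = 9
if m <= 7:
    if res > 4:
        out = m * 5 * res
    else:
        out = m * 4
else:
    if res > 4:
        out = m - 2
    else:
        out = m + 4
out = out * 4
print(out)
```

-720

m=-4, res=9
m <= 7 is True; res > 4 is True
→ out = m * 5 * res = -180
out = (-180)*4 = -720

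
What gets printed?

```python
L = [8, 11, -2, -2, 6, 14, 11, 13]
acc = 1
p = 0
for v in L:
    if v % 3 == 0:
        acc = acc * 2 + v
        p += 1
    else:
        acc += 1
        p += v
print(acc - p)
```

-35

v=8: not %3==0, acc = 1+1 = 2; p=8
v=11: not %3==0, acc = 2+1 = 3; p=19
v=-2: not %3==0, acc = 3+1 = 4; p=17
v=-2: not %3==0, acc = 4+1 = 5; p=15
v=6: %3==0, acc = 5*2+6 = 16; p=16
v=14: not %3==0, acc = 16+1 = 17; p=30
v=11: not %3==0, acc = 17+1 = 18; p=41
v=13: not %3==0, acc = 18+1 = 19; p=54
acc-p = 19-54 = -35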